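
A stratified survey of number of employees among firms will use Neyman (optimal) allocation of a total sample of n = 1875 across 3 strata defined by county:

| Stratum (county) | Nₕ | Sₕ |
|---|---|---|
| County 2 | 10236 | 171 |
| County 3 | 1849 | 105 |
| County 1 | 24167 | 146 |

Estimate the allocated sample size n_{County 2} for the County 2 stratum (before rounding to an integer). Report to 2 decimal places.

Neyman allocation: nₕ = n·NₕSₕ / Σⱼ NⱼSⱼ.
Σ NⱼSⱼ = 10236·171 + 1849·105 + 24167·146 = 5.472883 × 10^6.
n_{County 2} = 1875·10236·171 / (5.472883 × 10^6) = 599.67.

599.67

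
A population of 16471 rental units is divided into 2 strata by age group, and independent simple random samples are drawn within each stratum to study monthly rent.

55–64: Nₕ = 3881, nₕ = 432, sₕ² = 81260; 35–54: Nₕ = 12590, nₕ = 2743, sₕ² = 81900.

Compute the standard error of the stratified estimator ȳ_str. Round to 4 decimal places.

Var(ȳ_str) = Σₕ Wₕ²(1 − fₕ)sₕ²/nₕ with Wₕ = Nₕ/N, N = 16471.
55–64: Wₕ = 0.23562625; term = 0.23562625²·(1 − 0.11131152)·81260/432 = 9.2808974.
35–54: Wₕ = 0.76437375; term = 0.76437375²·(1 − 0.21787133)·81900/2743 = 13.644192.
Sum = 22.925089.
SE = √(22.925089) = 4.7880.

4.7880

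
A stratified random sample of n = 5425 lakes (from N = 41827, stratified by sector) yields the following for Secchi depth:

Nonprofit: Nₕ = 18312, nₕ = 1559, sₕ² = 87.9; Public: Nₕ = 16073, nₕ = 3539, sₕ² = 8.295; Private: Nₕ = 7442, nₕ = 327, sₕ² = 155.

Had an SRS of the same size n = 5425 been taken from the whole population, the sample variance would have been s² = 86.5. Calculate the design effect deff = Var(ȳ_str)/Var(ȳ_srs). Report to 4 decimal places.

1.7658

Var(ȳ_str) = Σ Wₕ²(1−fₕ)sₕ²/nₕ with Wₕ = Nₕ/41827:
  Nonprofit: (18312/41827)²·(1−1559/18312)·87.9/1559 = 0.0098868443
  Public: (16073/41827)²·(1−3539/16073)·8.295/3539 = 2.6990382 × 10^-4
  Private: (7442/41827)²·(1−327/7442)·155/327 = 0.014346141
  → Var(ȳ_str) = 0.024502889.
Var(ȳ_srs) = (1 − 5425/41827)·86.5/5425 = 0.013876658.
deff = 0.024502889 / 0.013876658 = 1.7658.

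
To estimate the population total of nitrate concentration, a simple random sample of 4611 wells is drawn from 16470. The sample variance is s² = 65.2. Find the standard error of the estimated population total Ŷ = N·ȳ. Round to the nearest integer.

Var(Ŷ) = N²·Var(ȳ) = N²·(1 − n/N)·s²/n.
f = 4611/16470 = 0.27996357; Var(ȳ) = 0.72003643·65.2/4611 = 0.010181387.
Var(Ŷ) = 16470² · 0.010181387 = 2.7618122 × 10^6.
SE(Ŷ) = √(2.7618122 × 10^6) = 1662.

1662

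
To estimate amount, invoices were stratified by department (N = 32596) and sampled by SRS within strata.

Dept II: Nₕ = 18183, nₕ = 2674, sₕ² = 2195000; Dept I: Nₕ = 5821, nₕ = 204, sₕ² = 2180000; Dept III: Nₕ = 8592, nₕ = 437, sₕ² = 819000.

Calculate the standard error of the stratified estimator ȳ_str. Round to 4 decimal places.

Var(ȳ_str) = Σₕ Wₕ²(1 − fₕ)sₕ²/nₕ with Wₕ = Nₕ/N, N = 32596.
Dept II: Wₕ = 0.55782918; term = 0.55782918²·(1 − 0.14706044)·2195000/2674 = 217.8682.
Dept I: Wₕ = 0.17858019; term = 0.17858019²·(1 − 0.03504552)·2180000/204 = 328.85143.
Dept III: Wₕ = 0.26359062; term = 0.26359062²·(1 − 0.05086127)·819000/437 = 123.59249.
Sum = 670.31212.
SE = √(670.31212) = 25.8904.

25.8904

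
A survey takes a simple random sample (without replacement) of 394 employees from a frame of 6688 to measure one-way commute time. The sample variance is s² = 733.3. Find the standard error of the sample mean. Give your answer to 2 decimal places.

1.32

Under SRS without replacement, Var(ȳ) = (1 − f)·s²/n with f = n/N = 394/6688 = 0.05891148.
Var(ȳ) = (1 − 0.05891148)·733.3/394 = 0.94108852·1.8611675 = 1.7515234.
SE(ȳ) = √(1.7515234) = 1.32.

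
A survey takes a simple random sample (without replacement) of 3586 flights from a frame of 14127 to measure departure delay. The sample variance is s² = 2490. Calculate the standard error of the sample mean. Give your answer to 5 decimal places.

Under SRS without replacement, Var(ȳ) = (1 − f)·s²/n with f = n/N = 3586/14127 = 0.25384016.
Var(ȳ) = (1 − 0.25384016)·2490/3586 = 0.74615984·0.69436698 = 0.51810875.
SE(ȳ) = √(0.51810875) = 0.71980.

0.71980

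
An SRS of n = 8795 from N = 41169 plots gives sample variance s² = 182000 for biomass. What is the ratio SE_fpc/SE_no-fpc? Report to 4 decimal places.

0.8868

f = n/N = 8795/41169 = 0.21363162.
SE_no-fpc = √(s²/n) = 4.5490192; SE_fpc = √((1−f)s²/n) = 4.0339526.
Ratio = √(1−f) = 0.88677414.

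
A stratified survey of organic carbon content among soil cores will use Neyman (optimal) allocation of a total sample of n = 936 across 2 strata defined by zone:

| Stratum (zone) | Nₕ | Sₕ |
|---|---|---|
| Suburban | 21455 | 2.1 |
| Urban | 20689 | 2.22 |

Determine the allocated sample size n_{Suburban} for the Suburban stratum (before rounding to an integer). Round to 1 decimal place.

Neyman allocation: nₕ = n·NₕSₕ / Σⱼ NⱼSⱼ.
Σ NⱼSⱼ = 21455·2.1 + 20689·2.22 = 90985.08.
n_{Suburban} = 936·21455·2.1 / 90985.08 = 463.5.

463.5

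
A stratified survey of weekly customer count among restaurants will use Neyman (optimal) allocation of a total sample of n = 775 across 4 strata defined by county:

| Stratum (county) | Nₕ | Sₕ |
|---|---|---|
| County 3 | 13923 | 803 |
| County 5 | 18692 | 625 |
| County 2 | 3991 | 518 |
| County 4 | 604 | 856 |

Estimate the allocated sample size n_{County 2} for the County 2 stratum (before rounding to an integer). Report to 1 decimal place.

Neyman allocation: nₕ = n·NₕSₕ / Σⱼ NⱼSⱼ.
Σ NⱼSⱼ = 13923·803 + 18692·625 + 3991·518 + 604·856 = 2.5447031 × 10^7.
n_{County 2} = 775·3991·518 / (2.5447031 × 10^7) = 63.0.

63.0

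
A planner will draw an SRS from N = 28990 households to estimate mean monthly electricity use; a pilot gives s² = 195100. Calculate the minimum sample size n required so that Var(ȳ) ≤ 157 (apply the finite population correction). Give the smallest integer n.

Without fpc, n₀ = s²/D = 195100/157 = 1242.6752.
With fpc, (1 − n/N)·s²/n ≤ D requires n ≥ n₀/(1 + n₀/N) = 1242.6752/(1 + 1242.6752/28990) = 1191.5966.
Rounding up, n = 1192.

1192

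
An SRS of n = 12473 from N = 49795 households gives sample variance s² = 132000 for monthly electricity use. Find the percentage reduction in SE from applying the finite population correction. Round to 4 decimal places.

13.4256

f = n/N = 12473/49795 = 0.25048700.
SE_no-fpc = √(s²/n) = 3.2531306; SE_fpc = √((1−f)s²/n) = 2.816379.
Ratio = √(1−f) = 0.86574419. Reduction = 100·(1 − 0.86574419) = 13.4256%.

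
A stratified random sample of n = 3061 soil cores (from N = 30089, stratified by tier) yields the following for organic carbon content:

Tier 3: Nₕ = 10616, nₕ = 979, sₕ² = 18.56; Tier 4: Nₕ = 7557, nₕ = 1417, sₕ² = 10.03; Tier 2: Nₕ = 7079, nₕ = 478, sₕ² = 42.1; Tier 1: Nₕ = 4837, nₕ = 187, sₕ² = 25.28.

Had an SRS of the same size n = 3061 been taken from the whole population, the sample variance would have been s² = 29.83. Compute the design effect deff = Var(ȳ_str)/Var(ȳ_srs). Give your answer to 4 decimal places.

Var(ȳ_str) = Σ Wₕ²(1−fₕ)sₕ²/nₕ with Wₕ = Nₕ/30089:
  Tier 3: (10616/30089)²·(1−979/10616)·18.56/979 = 0.0021423111
  Tier 4: (7557/30089)²·(1−1417/7557)·10.03/1417 = 3.6277167 × 10^-4
  Tier 2: (7079/30089)²·(1−478/7079)·42.1/478 = 0.0045459048
  Tier 1: (4837/30089)²·(1−187/4837)·25.28/187 = 0.0033585282
  → Var(ȳ_str) = 0.010409516.
Var(ȳ_srs) = (1 − 3061/30089)·29.83/3061 = 0.0087537891.
deff = 0.010409516 / 0.0087537891 = 1.1891.

1.1891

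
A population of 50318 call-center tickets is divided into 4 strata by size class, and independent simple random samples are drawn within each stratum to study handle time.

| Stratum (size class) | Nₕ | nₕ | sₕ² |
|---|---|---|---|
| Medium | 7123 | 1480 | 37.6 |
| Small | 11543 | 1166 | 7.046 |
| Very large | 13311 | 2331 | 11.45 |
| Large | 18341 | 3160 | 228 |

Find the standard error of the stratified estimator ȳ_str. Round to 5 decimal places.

0.09438

Var(ȳ_str) = Σₕ Wₕ²(1 − fₕ)sₕ²/nₕ with Wₕ = Nₕ/N, N = 50318.
Medium: Wₕ = 0.14155968; term = 0.14155968²·(1 − 0.20777762)·37.6/1480 = 4.0332244 × 10^-4.
Small: Wₕ = 0.22940101; term = 0.22940101²·(1 − 0.10101360)·7.046/1166 = 2.8588269 × 10^-4.
Very large: Wₕ = 0.26453754; term = 0.26453754²·(1 − 0.17511832)·11.45/2331 = 2.835499 × 10^-4.
Large: Wₕ = 0.36450177; term = 0.36450177²·(1 − 0.17229159)·228/3160 = 0.0079345886.
Sum = 0.0089073436.
SE = √(0.0089073436) = 0.09438.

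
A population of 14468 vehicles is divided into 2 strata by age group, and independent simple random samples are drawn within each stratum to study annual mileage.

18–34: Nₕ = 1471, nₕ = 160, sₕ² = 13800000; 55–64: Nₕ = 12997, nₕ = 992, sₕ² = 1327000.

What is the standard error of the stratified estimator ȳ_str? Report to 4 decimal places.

42.3289

Var(ȳ_str) = Σₕ Wₕ²(1 − fₕ)sₕ²/nₕ with Wₕ = Nₕ/N, N = 14468.
18–34: Wₕ = 0.10167266; term = 0.10167266²·(1 − 0.10876954)·13800000/160 = 794.6163.
55–64: Wₕ = 0.89832734; term = 0.89832734²·(1 − 0.07632531)·1327000/992 = 997.12024.
Sum = 1791.7365.
SE = √(1791.7365) = 42.3289.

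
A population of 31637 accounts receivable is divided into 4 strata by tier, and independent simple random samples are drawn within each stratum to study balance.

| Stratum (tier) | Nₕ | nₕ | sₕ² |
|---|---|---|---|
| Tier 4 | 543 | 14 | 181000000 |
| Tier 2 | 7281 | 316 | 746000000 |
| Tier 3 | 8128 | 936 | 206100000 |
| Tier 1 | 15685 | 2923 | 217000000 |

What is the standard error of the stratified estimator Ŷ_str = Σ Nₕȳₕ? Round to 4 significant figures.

Var(Ŷ_str) = Σₕ Nₕ²(1 − fₕ)sₕ²/nₕ.
Tier 4: 543²·(1 − 14/543)·181000000/14 = 3.7136934 × 10^12.
Tier 2: 7281²·(1 − 316/7281)·746000000/316 = 1.1971922 × 10^14.
Tier 3: 8128²·(1 − 936/8128)·206100000/936 = 1.2871688 × 10^13.
Tier 1: 15685²·(1 − 2923/15685)·217000000/2923 = 1.4860526 × 10^13.
Sum = 1.5116513 × 10^14.
SE = √(1.5116513 × 10^14) = 1.229 × 10^7.

1.229 × 10^7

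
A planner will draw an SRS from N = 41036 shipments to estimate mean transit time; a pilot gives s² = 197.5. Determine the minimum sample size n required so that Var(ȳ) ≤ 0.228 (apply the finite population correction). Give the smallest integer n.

849

Without fpc, n₀ = s²/D = 197.5/0.228 = 866.2281.
With fpc, (1 − n/N)·s²/n ≤ D requires n ≥ n₀/(1 + n₀/N) = 866.2281/(1 + 866.2281/41036) = 848.3209.
Rounding up, n = 849.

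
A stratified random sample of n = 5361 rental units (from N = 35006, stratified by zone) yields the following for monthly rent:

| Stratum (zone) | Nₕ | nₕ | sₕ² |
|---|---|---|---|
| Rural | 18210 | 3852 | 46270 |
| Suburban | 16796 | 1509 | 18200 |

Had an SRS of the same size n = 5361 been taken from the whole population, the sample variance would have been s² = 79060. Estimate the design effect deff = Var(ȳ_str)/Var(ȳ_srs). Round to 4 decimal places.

0.4076

Var(ȳ_str) = Σ Wₕ²(1−fₕ)sₕ²/nₕ with Wₕ = Nₕ/35006:
  Rural: (18210/35006)²·(1−3852/18210)·46270/3852 = 2.5629028
  Suburban: (16796/35006)²·(1−1509/16796)·18200/1509 = 2.5271167
  → Var(ȳ_str) = 5.0900195.
Var(ȳ_srs) = (1 − 5361/35006)·79060/5361 = 12.488779.
deff = 5.0900195 / 12.488779 = 0.4076.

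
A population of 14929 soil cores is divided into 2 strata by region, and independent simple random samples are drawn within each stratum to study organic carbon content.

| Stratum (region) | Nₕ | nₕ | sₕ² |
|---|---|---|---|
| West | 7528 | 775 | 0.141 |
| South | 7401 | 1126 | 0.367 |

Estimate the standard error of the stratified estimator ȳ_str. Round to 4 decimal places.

Var(ȳ_str) = Σₕ Wₕ²(1 − fₕ)sₕ²/nₕ with Wₕ = Nₕ/N, N = 14929.
West: Wₕ = 0.50425347; term = 0.50425347²·(1 − 0.10294899)·0.141/775 = 4.1498494 × 10^-5.
South: Wₕ = 0.49574653; term = 0.49574653²·(1 − 0.15214160)·0.367/1126 = 6.791573 × 10^-5.
Sum = 1.0941422 × 10^-4.
SE = √(1.0941422 × 10^-4) = 0.0105.

0.0105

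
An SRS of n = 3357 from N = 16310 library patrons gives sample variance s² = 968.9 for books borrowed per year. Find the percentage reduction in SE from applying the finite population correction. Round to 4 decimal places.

10.8835

f = n/N = 3357/16310 = 0.20582465.
SE_no-fpc = √(s²/n) = 0.53723439; SE_fpc = √((1−f)s²/n) = 0.47876458.
Ratio = √(1−f) = 0.89116517. Reduction = 100·(1 − 0.89116517) = 10.8835%.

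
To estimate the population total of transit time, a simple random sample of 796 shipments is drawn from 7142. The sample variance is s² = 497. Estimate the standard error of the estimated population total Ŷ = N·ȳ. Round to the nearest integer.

5320

Var(Ŷ) = N²·Var(ȳ) = N²·(1 − n/N)·s²/n.
f = 796/7142 = 0.11145337; Var(ȳ) = 0.88854663·497/796 = 0.55478351.
Var(Ŷ) = 7142² · 0.55478351 = 2.8298488 × 10^7.
SE(Ŷ) = √(2.8298488 × 10^7) = 5320.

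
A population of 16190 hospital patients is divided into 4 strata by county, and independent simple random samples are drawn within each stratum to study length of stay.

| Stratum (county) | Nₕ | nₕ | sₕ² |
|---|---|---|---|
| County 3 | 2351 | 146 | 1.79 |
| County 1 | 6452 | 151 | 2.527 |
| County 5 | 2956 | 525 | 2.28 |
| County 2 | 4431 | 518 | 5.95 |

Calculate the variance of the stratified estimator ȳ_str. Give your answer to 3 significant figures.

0.00372

Var(ȳ_str) = Σₕ Wₕ²(1 − fₕ)sₕ²/nₕ with Wₕ = Nₕ/N, N = 16190.
County 3: Wₕ = 0.14521309; term = 0.14521309²·(1 − 0.06210123)·1.79/146 = 2.4247541 × 10^-4.
County 1: Wₕ = 0.39851760; term = 0.39851760²·(1 − 0.02340360)·2.527/151 = 0.002595604.
County 5: Wₕ = 0.18258184; term = 0.18258184²·(1 − 0.17760487)·2.28/525 = 1.1906147 × 10^-4.
County 2: Wₕ = 0.27368746; term = 0.27368746²·(1 − 0.11690363)·5.95/518 = 7.5981018 × 10^-4.
Sum = 0.0037169511.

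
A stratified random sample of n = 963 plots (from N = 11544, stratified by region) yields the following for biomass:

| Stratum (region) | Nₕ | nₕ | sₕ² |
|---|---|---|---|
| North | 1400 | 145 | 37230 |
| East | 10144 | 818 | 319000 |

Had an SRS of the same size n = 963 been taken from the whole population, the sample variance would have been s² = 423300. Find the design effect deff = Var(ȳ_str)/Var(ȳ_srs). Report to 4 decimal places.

0.6955

Var(ȳ_str) = Σ Wₕ²(1−fₕ)sₕ²/nₕ with Wₕ = Nₕ/11544:
  North: (1400/11544)²·(1−145/1400)·37230/145 = 3.3851987
  East: (10144/11544)²·(1−818/10144)·319000/818 = 276.84035
  → Var(ȳ_str) = 280.22555.
Var(ȳ_srs) = (1 − 963/11544)·423300/963 = 402.89546.
deff = 280.22555 / 402.89546 = 0.6955.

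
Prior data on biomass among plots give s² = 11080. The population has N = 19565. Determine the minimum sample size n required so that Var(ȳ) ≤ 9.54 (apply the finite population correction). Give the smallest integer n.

1097

Without fpc, n₀ = s²/D = 11080/9.54 = 1161.4256.
With fpc, (1 − n/N)·s²/n ≤ D requires n ≥ n₀/(1 + n₀/N) = 1161.4256/(1 + 1161.4256/19565) = 1096.3440.
Rounding up, n = 1097.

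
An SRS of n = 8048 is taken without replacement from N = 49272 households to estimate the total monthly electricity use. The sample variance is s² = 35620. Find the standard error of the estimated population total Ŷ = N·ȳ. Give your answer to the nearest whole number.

Var(Ŷ) = N²·Var(ȳ) = N²·(1 − n/N)·s²/n.
f = 8048/49272 = 0.16333820; Var(ȳ) = 0.83666180·35620/8048 = 3.7030185.
Var(Ŷ) = 49272² · 3.7030185 = 8.989929 × 10^9.
SE(Ŷ) = √(8.989929 × 10^9) = 94815.

94815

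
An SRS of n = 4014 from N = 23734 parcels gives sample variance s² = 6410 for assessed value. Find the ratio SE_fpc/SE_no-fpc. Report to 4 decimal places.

f = n/N = 4014/23734 = 0.16912446.
SE_no-fpc = √(s²/n) = 1.2636894; SE_fpc = √((1−f)s²/n) = 1.1518829.
Ratio = √(1−f) = 0.91152374.

0.9115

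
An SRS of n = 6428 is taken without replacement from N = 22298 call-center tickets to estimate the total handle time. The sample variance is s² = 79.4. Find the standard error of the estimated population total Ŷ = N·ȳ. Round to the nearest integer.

2091

Var(Ŷ) = N²·Var(ȳ) = N²·(1 − n/N)·s²/n.
f = 6428/22298 = 0.28827698; Var(ȳ) = 0.71172302·79.4/6428 = 0.0087913516.
Var(Ŷ) = 22298² · 0.0087913516 = 4.3710671 × 10^6.
SE(Ŷ) = √(4.3710671 × 10^6) = 2091.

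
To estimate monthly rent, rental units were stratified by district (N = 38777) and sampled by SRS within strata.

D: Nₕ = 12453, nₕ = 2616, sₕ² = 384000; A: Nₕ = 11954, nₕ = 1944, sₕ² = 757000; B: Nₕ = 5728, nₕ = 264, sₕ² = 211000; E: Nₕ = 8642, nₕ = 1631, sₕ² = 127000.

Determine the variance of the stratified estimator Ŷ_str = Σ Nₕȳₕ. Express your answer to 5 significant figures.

Var(Ŷ_str) = Σₕ Nₕ²(1 − fₕ)sₕ²/nₕ.
D: 12453²·(1 − 2616/12453)·384000/2616 = 1.7981675 × 10^10.
A: 11954²·(1 − 1944/11954)·757000/1944 = 4.6595819 × 10^10.
B: 5728²·(1 − 264/5728)·211000/264 = 2.5014523 × 10^10.
E: 8642²·(1 − 1631/8642)·127000/1631 = 4.7178485 × 10^9.
Sum = 9.4309866 × 10^10.

9.4310 × 10^10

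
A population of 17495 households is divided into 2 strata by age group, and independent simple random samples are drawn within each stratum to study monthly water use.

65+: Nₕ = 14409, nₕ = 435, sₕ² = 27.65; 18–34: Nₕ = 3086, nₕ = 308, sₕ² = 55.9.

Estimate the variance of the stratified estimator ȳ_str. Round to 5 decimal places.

Var(ȳ_str) = Σₕ Wₕ²(1 − fₕ)sₕ²/nₕ with Wₕ = Nₕ/N, N = 17495.
65+: Wₕ = 0.82360674; term = 0.82360674²·(1 − 0.03018946)·27.65/435 = 0.041815045.
18–34: Wₕ = 0.17639326; term = 0.17639326²·(1 − 0.09980557)·55.9/308 = 0.0050834828.
Sum = 0.046898528.

0.04690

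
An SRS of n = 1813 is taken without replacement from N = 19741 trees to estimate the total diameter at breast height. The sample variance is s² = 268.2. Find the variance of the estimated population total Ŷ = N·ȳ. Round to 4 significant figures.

Var(Ŷ) = N²·Var(ȳ) = N²·(1 − n/N)·s²/n.
f = 1813/19741 = 0.09183932; Var(ȳ) = 0.90816068·268.2/1813 = 0.13434567.
Var(Ŷ) = 19741² · 0.13434567 = 5.2355459 × 10^7.

5.236 × 10^7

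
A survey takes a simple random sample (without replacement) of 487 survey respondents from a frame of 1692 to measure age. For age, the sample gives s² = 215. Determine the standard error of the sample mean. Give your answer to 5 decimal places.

Under SRS without replacement, Var(ȳ) = (1 − f)·s²/n with f = n/N = 487/1692 = 0.28782506.
Var(ȳ) = (1 − 0.28782506)·215/487 = 0.71217494·0.44147844 = 0.31440988.
SE(ȳ) = √(0.31440988) = 0.56072.

0.56072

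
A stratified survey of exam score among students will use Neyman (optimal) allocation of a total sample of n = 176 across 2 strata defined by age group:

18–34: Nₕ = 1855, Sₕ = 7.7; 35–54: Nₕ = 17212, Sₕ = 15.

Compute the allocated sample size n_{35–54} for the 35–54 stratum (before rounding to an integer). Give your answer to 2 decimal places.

Neyman allocation: nₕ = n·NₕSₕ / Σⱼ NⱼSⱼ.
Σ NⱼSⱼ = 1855·7.7 + 17212·15 = 272463.5.
n_{35–54} = 176·17212·15 / 272463.5 = 166.77.

166.77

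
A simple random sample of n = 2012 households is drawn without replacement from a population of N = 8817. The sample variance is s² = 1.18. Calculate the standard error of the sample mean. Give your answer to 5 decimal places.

0.02128

Under SRS without replacement, Var(ȳ) = (1 − f)·s²/n with f = n/N = 2012/8817 = 0.22819553.
Var(ȳ) = (1 − 0.22819553)·1.18/2012 = 0.77180447·5.8648111 × 10^-4 = 4.5264874 × 10^-4.
SE(ȳ) = √(4.5264874 × 10^-4) = 0.02128.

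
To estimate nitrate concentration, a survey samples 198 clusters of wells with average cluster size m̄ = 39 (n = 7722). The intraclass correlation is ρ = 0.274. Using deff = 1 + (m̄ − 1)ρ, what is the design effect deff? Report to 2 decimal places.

deff = 1 + (39 − 1)·0.274 = 1 + 10.412 = 11.412.

11.41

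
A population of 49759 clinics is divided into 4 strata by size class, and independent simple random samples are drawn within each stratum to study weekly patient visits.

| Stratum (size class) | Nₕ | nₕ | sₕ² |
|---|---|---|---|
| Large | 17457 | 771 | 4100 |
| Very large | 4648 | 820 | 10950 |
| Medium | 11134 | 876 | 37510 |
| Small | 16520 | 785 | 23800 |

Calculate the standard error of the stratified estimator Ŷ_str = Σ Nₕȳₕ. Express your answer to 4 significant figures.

Var(Ŷ_str) = Σₕ Nₕ²(1 − fₕ)sₕ²/nₕ.
Large: 17457²·(1 − 771/17457)·4100/771 = 1.5489997 × 10^9.
Very large: 4648²·(1 − 820/4648)·10950/820 = 2.3759556 × 10^8.
Medium: 11134²·(1 − 876/11134)·37510/876 = 4.8905406 × 10^9.
Small: 16520²·(1 − 785/16520)·23800/785 = 7.8810501 × 10^9.
Sum = 1.4558186 × 10^10.
SE = √(1.4558186 × 10^10) = 120700.

120700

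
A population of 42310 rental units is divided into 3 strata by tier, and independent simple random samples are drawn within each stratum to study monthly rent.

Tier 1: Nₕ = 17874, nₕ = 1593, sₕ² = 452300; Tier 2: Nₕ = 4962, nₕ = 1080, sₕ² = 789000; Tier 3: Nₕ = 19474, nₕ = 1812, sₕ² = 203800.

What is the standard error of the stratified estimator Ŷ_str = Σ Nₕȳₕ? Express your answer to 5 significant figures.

Var(Ŷ_str) = Σₕ Nₕ²(1 − fₕ)sₕ²/nₕ.
Tier 1: 17874²·(1 − 1593/17874)·452300/1593 = 8.2625413 × 10^10.
Tier 2: 4962²·(1 − 1080/4962)·789000/1080 = 1.4072315 × 10^10.
Tier 3: 19474²·(1 − 1812/19474)·203800/1812 = 3.868486 × 10^10.
Sum = 1.3538259 × 10^11.
SE = √(1.3538259 × 10^11) = 367940.

367940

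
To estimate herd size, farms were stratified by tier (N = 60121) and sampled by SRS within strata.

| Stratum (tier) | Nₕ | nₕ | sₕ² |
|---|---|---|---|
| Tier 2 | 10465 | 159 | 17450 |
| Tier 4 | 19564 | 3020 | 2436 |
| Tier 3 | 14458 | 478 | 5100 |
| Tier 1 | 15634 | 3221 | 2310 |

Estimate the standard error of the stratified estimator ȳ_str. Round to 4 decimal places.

Var(ȳ_str) = Σₕ Wₕ²(1 − fₕ)sₕ²/nₕ with Wₕ = Nₕ/N, N = 60121.
Tier 2: Wₕ = 0.17406563; term = 0.17406563²·(1 − 0.01519350)·17450/159 = 3.2747284.
Tier 4: Wₕ = 0.32541042; term = 0.32541042²·(1 − 0.15436516)·2436/3020 = 0.072229752.
Tier 3: Wₕ = 0.24048170; term = 0.24048170²·(1 − 0.03306128)·5100/478 = 0.59663027.
Tier 1: Wₕ = 0.26004225; term = 0.26004225²·(1 − 0.20602533)·2310/3221 = 0.038504876.
Sum = 3.9820933.
SE = √(3.9820933) = 1.9955.

1.9955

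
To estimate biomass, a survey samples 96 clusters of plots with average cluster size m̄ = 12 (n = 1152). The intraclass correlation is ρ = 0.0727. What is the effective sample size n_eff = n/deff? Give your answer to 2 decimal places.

deff = 1 + (12 − 1)·0.0727 = 1 + 0.7997 = 1.7997.
n_eff = 1152 / 1.7997 = 640.11.

640.11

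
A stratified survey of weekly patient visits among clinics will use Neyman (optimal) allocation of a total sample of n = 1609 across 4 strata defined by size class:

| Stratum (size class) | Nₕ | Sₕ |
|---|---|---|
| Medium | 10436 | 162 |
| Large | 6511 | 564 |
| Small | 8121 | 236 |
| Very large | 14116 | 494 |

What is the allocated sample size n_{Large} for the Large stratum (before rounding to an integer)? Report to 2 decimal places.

414.56

Neyman allocation: nₕ = n·NₕSₕ / Σⱼ NⱼSⱼ.
Σ NⱼSⱼ = 10436·162 + 6511·564 + 8121·236 + 14116·494 = 1.4252696 × 10^7.
n_{Large} = 1609·6511·564 / (1.4252696 × 10^7) = 414.56.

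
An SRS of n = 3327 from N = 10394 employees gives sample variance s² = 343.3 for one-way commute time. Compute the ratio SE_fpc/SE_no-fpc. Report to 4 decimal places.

f = n/N = 3327/10394 = 0.32008851.
SE_no-fpc = √(s²/n) = 0.32122586; SE_fpc = √((1−f)s²/n) = 0.26487239.
Ratio = √(1−f) = 0.82456745.

0.8246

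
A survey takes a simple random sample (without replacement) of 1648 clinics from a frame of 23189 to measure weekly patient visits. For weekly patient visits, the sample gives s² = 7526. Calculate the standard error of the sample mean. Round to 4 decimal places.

Under SRS without replacement, Var(ȳ) = (1 − f)·s²/n with f = n/N = 1648/23189 = 0.07106818.
Var(ȳ) = (1 − 0.07106818)·7526/1648 = 0.92893182·4.5667476 = 4.2421971.
SE(ȳ) = √(4.2421971) = 2.0597.

2.0597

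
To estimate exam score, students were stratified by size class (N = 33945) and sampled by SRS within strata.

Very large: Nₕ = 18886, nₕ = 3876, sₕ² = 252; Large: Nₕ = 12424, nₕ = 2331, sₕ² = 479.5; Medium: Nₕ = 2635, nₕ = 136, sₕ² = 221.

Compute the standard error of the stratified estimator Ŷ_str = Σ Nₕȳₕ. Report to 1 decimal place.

7411.2

Var(Ŷ_str) = Σₕ Nₕ²(1 − fₕ)sₕ²/nₕ.
Very large: 18886²·(1 − 3876/18886)·252/3876 = 1.8430514 × 10^7.
Large: 12424²·(1 − 2331/12424)·479.5/2331 = 2.5794556 × 10^7.
Medium: 2635²·(1 − 136/2635)·221/136 = 1.0700406 × 10^7.
Sum = 5.4925476 × 10^7.
SE = √(5.4925476 × 10^7) = 7411.2.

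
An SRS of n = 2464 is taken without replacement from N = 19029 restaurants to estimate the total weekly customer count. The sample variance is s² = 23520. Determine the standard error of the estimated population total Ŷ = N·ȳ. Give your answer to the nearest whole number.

54853

Var(Ŷ) = N²·Var(ȳ) = N²·(1 − n/N)·s²/n.
f = 2464/19029 = 0.12948657; Var(ȳ) = 0.87051343·23520/2464 = 8.3094463.
Var(Ŷ) = 19029² · 8.3094463 = 3.0088741 × 10^9.
SE(Ŷ) = √(3.0088741 × 10^9) = 54853.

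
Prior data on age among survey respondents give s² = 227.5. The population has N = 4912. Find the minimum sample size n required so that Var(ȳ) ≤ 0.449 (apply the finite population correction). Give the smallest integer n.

Without fpc, n₀ = s²/D = 227.5/0.449 = 506.6815.
With fpc, (1 − n/N)·s²/n ≤ D requires n ≥ n₀/(1 + n₀/N) = 506.6815/(1 + 506.6815/4912) = 459.3035.
Rounding up, n = 460.

460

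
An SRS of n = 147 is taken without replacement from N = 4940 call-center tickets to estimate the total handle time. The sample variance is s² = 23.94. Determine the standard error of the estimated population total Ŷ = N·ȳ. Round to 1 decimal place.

Var(Ŷ) = N²·Var(ȳ) = N²·(1 − n/N)·s²/n.
f = 147/4940 = 0.02975709; Var(ȳ) = 0.97024291·23.94/147 = 0.15801099.
Var(Ŷ) = 4940² · 0.15801099 = 3.856037 × 10^6.
SE(Ŷ) = √(3.856037 × 10^6) = 1963.7.

1963.7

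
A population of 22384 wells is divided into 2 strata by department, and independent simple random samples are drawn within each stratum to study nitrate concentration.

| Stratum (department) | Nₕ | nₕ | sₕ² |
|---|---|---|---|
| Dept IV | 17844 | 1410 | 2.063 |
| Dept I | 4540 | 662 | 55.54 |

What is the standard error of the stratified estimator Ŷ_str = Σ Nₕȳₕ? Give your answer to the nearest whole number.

Var(Ŷ_str) = Σₕ Nₕ²(1 − fₕ)sₕ²/nₕ.
Dept IV: 17844²·(1 − 1410/17844)·2.063/1410 = 429057.61.
Dept I: 4540²·(1 − 662/4540)·55.54/662 = 1.4771056 × 10^6.
Sum = 1.9061632 × 10^6.
SE = √(1.9061632 × 10^6) = 1381.

1381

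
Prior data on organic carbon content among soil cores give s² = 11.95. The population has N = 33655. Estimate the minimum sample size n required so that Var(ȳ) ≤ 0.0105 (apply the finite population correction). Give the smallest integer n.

Without fpc, n₀ = s²/D = 11.95/0.0105 = 1138.0952.
With fpc, (1 − n/N)·s²/n ≤ D requires n ≥ n₀/(1 + n₀/N) = 1138.0952/(1 + 1138.0952/33655) = 1100.8677.
Rounding up, n = 1101.

1101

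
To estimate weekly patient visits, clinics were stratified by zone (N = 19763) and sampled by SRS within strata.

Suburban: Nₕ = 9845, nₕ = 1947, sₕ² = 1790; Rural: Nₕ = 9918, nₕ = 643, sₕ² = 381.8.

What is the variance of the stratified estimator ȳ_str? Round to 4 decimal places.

0.3229

Var(ȳ_str) = Σₕ Wₕ²(1 − fₕ)sₕ²/nₕ with Wₕ = Nₕ/N, N = 19763.
Suburban: Wₕ = 0.49815311; term = 0.49815311²·(1 − 0.19776536)·1790/1947 = 0.18302659.
Rural: Wₕ = 0.50184689; term = 0.50184689²·(1 − 0.06483162)·381.8/643 = 0.13984831.
Sum = 0.3228749.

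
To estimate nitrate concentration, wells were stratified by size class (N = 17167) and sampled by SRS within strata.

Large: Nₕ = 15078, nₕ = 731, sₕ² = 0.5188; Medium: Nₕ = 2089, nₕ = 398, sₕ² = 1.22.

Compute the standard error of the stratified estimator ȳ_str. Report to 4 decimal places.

Var(ȳ_str) = Σₕ Wₕ²(1 − fₕ)sₕ²/nₕ with Wₕ = Nₕ/N, N = 17167.
Large: Wₕ = 0.87831304; term = 0.87831304²·(1 − 0.04848123)·0.5188/731 = 5.2095308 × 10^-4.
Medium: Wₕ = 0.12168696; term = 0.12168696²·(1 − 0.19052178)·1.22/398 = 3.6742609 × 10^-5.
Sum = 5.5769569 × 10^-4.
SE = √(5.5769569 × 10^-4) = 0.0236.

0.0236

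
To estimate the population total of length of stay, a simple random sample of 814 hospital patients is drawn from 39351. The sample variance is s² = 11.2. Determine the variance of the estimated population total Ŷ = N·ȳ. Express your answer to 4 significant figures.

2.087 × 10^7

Var(Ŷ) = N²·Var(ȳ) = N²·(1 − n/N)·s²/n.
f = 814/39351 = 0.02068562; Var(ȳ) = 0.97931438·11.2/814 = 0.013474596.
Var(Ŷ) = 39351² · 0.013474596 = 2.0865428 × 10^7.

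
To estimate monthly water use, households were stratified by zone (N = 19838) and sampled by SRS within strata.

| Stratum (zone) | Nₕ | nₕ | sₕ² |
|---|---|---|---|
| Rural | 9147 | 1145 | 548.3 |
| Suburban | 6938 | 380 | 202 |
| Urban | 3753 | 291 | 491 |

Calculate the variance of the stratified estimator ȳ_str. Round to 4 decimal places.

Var(ȳ_str) = Σₕ Wₕ²(1 − fₕ)sₕ²/nₕ with Wₕ = Nₕ/N, N = 19838.
Rural: Wₕ = 0.46108479; term = 0.46108479²·(1 − 0.12517765)·548.3/1145 = 0.089062363.
Suburban: Wₕ = 0.34973284; term = 0.34973284²·(1 − 0.05477083)·202/380 = 0.061457899.
Urban: Wₕ = 0.18918238; term = 0.18918238²·(1 − 0.07753797)·491/291 = 0.055705536.
Sum = 0.2062258.

0.2062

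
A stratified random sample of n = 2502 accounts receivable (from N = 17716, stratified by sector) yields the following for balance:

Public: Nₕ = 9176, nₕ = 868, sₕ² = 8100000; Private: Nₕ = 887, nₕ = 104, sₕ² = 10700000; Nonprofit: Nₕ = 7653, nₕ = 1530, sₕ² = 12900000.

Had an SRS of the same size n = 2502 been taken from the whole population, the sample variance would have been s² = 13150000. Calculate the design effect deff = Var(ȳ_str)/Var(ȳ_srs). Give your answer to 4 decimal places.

0.8315

Var(ȳ_str) = Σ Wₕ²(1−fₕ)sₕ²/nₕ with Wₕ = Nₕ/17716:
  Public: (9176/17716)²·(1−868/9176)·8100000/868 = 2266.6468
  Private: (887/17716)²·(1−104/887)·10700000/104 = 227.6693
  Nonprofit: (7653/17716)²·(1−1530/7653)·12900000/1530 = 1258.8179
  → Var(ȳ_str) = 3753.134.
Var(ȳ_srs) = (1 − 2502/17716)·13150000/2502 = 4513.5285.
deff = 3753.134 / 4513.5285 = 0.8315.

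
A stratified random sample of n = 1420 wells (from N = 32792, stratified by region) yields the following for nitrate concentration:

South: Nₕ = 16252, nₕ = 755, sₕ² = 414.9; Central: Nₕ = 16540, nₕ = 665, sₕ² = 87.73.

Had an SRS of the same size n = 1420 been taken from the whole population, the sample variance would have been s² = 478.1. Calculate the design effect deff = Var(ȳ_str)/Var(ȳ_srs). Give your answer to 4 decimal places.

0.4996

Var(ȳ_str) = Σ Wₕ²(1−fₕ)sₕ²/nₕ with Wₕ = Nₕ/32792:
  South: (16252/32792)²·(1−755/16252)·414.9/755 = 0.12871084
  Central: (16540/32792)²·(1−665/16540)·87.73/665 = 0.032213648
  → Var(ȳ_str) = 0.16092449.
Var(ȳ_srs) = (1 − 1420/32792)·478.1/1420 = 0.32211037.
deff = 0.16092449 / 0.32211037 = 0.4996.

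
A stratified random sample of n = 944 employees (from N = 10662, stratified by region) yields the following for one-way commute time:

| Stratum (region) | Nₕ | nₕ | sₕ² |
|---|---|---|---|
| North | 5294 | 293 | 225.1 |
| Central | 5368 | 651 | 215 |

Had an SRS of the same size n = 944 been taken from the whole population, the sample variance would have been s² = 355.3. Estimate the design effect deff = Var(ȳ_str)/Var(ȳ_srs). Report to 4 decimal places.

0.7360

Var(ȳ_str) = Σ Wₕ²(1−fₕ)sₕ²/nₕ with Wₕ = Nₕ/10662:
  North: (5294/10662)²·(1−293/5294)·225.1/293 = 0.17892512
  Central: (5368/10662)²·(1−651/5368)·215/651 = 0.073562842
  → Var(ȳ_str) = 0.25248796.
Var(ȳ_srs) = (1 − 944/10662)·355.3/944 = 0.34305316.
deff = 0.25248796 / 0.34305316 = 0.7360.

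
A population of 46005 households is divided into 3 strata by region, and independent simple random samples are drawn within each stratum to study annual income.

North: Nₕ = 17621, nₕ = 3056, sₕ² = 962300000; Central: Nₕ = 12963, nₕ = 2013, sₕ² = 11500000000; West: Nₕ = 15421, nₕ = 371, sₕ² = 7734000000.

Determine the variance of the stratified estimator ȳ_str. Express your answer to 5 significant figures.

2.7073 × 10^6

Var(ȳ_str) = Σₕ Wₕ²(1 − fₕ)sₕ²/nₕ with Wₕ = Nₕ/N, N = 46005.
North: Wₕ = 0.38302358; term = 0.38302358²·(1 − 0.17342943)·962300000/3056 = 38184.588.
Central: Wₕ = 0.28177372; term = 0.28177372²·(1 − 0.15528813)·11500000000/2013 = 383145.42.
West: Wₕ = 0.33520270; term = 0.33520270²·(1 − 0.02405810)·7734000000/371 = 2.2859631 × 10^6.
Sum = 2.7072931 × 10^6.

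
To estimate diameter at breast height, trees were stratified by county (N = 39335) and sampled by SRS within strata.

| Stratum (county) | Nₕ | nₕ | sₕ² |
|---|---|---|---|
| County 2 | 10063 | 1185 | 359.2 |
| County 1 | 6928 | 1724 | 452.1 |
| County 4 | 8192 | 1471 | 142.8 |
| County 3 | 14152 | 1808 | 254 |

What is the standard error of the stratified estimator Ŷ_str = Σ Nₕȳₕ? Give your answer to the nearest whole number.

8150

Var(Ŷ_str) = Σₕ Nₕ²(1 − fₕ)sₕ²/nₕ.
County 2: 10063²·(1 − 1185/10063)·359.2/1185 = 2.7080744 × 10^7.
County 1: 6928²·(1 − 1724/6928)·452.1/1724 = 9.4545837 × 10^6.
County 4: 8192²·(1 − 1471/8192)·142.8/1471 = 5.3448974 × 10^6.
County 3: 14152²·(1 − 1808/14152)·254/1808 = 2.4541948 × 10^7.
Sum = 6.6422173 × 10^7.
SE = √(6.6422173 × 10^7) = 8150.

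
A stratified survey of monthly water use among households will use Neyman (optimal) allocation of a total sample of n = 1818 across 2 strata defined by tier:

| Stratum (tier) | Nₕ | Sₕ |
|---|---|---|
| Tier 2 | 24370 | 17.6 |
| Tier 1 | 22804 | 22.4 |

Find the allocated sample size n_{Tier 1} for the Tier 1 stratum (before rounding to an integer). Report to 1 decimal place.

Neyman allocation: nₕ = n·NₕSₕ / Σⱼ NⱼSⱼ.
Σ NⱼSⱼ = 24370·17.6 + 22804·22.4 = 939721.6.
n_{Tier 1} = 1818·22804·22.4 / 939721.6 = 988.2.

988.2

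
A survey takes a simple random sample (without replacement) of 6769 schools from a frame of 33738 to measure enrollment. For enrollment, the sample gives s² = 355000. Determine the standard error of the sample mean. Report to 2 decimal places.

6.47

Under SRS without replacement, Var(ȳ) = (1 − f)·s²/n with f = n/N = 6769/33738 = 0.20063430.
Var(ȳ) = (1 − 0.20063430)·355000/6769 = 0.79936570·52.44497 = 41.92271.
SE(ȳ) = √(41.92271) = 6.47.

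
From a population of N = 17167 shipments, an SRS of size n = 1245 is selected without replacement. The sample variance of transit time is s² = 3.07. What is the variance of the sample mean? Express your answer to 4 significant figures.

0.002287

Under SRS without replacement, Var(ȳ) = (1 − f)·s²/n with f = n/N = 1245/17167 = 0.07252286.
Var(ȳ) = (1 − 0.07252286)·3.07/1245 = 0.92747714·0.0024658635 = 0.002287032.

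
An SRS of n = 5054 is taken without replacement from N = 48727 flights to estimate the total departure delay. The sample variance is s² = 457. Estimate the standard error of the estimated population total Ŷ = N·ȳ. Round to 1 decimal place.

13871.8

Var(Ŷ) = N²·Var(ȳ) = N²·(1 − n/N)·s²/n.
f = 5054/48727 = 0.10372073; Var(ȳ) = 0.89627927·457/5054 = 0.081044643.
Var(Ŷ) = 48727² · 0.081044643 = 1.9242596 × 10^8.
SE(Ŷ) = √(1.9242596 × 10^8) = 13871.8.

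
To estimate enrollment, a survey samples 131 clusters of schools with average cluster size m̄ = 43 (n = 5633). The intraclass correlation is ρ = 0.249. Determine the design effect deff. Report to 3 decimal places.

deff = 1 + (43 − 1)·0.249 = 1 + 10.458 = 11.458.

11.458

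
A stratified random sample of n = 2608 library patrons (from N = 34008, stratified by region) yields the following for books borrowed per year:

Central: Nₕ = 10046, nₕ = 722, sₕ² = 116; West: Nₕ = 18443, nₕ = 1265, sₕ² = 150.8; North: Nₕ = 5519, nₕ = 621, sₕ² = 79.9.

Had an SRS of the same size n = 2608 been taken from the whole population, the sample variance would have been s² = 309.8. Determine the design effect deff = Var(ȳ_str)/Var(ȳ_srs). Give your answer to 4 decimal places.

Var(ȳ_str) = Σ Wₕ²(1−fₕ)sₕ²/nₕ with Wₕ = Nₕ/34008:
  Central: (10046/34008)²·(1−722/10046)·116/722 = 0.013012299
  West: (18443/34008)²·(1−1265/18443)·150.8/1265 = 0.032655234
  North: (5519/34008)²·(1−621/5519)·79.9/621 = 0.0030072683
  → Var(ȳ_str) = 0.048674801.
Var(ȳ_srs) = (1 − 2608/34008)·309.8/2608 = 0.10967872.
deff = 0.048674801 / 0.10967872 = 0.4438.

0.4438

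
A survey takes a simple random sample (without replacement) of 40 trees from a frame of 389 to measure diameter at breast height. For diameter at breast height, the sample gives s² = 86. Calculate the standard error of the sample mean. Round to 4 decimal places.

Under SRS without replacement, Var(ȳ) = (1 − f)·s²/n with f = n/N = 40/389 = 0.10282776.
Var(ȳ) = (1 − 0.10282776)·86/40 = 0.89717224·2.15 = 1.9289203.
SE(ȳ) = √(1.9289203) = 1.3889.

1.3889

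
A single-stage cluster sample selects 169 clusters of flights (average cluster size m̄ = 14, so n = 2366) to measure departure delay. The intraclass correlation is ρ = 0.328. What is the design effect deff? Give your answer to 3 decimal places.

deff = 1 + (14 − 1)·0.328 = 1 + 4.264 = 5.264.

5.264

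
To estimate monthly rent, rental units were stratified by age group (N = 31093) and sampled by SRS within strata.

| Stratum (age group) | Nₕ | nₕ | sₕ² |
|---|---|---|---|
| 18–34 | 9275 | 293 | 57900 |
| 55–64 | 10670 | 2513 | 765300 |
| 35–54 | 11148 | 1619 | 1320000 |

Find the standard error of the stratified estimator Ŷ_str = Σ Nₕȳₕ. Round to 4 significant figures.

Var(Ŷ_str) = Σₕ Nₕ²(1 − fₕ)sₕ²/nₕ.
18–34: 9275²·(1 − 293/9275)·57900/293 = 1.6462581 × 10^10.
55–64: 10670²·(1 − 2513/10670)·765300/2513 = 2.6505384 × 10^10.
35–54: 11148²·(1 − 1619/11148)·1320000/1619 = 8.6610664 × 10^10.
Sum = 1.2957863 × 10^11.
SE = √(1.2957863 × 10^11) = 360000.

360000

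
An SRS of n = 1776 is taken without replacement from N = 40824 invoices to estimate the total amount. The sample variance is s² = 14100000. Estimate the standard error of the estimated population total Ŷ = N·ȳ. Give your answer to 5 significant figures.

Var(Ŷ) = N²·Var(ȳ) = N²·(1 − n/N)·s²/n.
f = 1776/40824 = 0.04350382; Var(ȳ) = 0.95649618·14100000/1776 = 7593.8041.
Var(Ŷ) = 40824² · 7593.8041 = 1.2655826 × 10^13.
SE(Ŷ) = √(1.2655826 × 10^13) = 3.5575 × 10^6.

3.5575 × 10^6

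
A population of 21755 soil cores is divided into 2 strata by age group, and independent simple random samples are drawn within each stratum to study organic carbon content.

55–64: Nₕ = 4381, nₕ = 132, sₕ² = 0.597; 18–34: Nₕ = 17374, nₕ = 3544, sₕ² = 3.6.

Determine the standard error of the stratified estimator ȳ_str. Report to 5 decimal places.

0.02634

Var(ȳ_str) = Σₕ Wₕ²(1 − fₕ)sₕ²/nₕ with Wₕ = Nₕ/N, N = 21755.
55–64: Wₕ = 0.20137899; term = 0.20137899²·(1 − 0.03013011)·0.597/132 = 1.7788618 × 10^-4.
18–34: Wₕ = 0.79862101; term = 0.79862101²·(1 − 0.20398296)·3.6/3544 = 5.1571838 × 10^-4.
Sum = 6.9360456 × 10^-4.
SE = √(6.9360456 × 10^-4) = 0.02634.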